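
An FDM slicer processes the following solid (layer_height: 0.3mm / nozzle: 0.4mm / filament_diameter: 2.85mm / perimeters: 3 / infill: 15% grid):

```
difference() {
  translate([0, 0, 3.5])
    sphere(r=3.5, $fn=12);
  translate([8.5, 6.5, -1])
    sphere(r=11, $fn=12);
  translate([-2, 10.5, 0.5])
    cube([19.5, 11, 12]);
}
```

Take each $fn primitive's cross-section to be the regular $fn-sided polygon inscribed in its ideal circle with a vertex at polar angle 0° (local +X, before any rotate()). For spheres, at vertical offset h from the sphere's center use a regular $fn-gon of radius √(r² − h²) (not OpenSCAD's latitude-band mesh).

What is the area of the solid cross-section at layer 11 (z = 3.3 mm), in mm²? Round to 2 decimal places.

24.96 mm²

At z = 3.3 mm: the r=3.5 sphere slices to a regular 12-gon of circumradius 3.494 (√(r²−h²) with h=0.2 from center) (area = (12/2)·3.494²·sin(360°/12) = 36.63 mm²); the r=11 sphere at (8.5, 6.5) slices to a regular 12-gon of circumradius 10.125 (√(r²−h²) with h=4.3 from center) (area = (12/2)·10.125²·sin(360°/12) = 307.53 mm²); the cube at (-2, 10.5) is present — its section is the full 19.5×11 rectangle (area 214.50 mm²); Subtracting the remaining from the first: starting from the r=3.5 sphere (36.63 mm²), the r=11 sphere at (8.5, 6.5) partially overlaps it — only the 11.67 mm² overlap (of its 307.53 mm²) is removed, clipping the outline; the 19.5×11 cube at (-2, 10.5) misses the remaining region (no effect) — area = 24.96 mm². Overall, the cross-section is a single solid region. Net area = 24.96 mm².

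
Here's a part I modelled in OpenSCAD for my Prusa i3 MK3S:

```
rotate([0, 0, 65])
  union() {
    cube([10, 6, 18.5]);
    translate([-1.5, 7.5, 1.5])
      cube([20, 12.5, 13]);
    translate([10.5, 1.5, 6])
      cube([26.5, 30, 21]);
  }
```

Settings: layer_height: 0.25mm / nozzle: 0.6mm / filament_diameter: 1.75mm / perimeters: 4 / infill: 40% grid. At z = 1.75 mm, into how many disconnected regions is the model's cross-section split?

2

At z = 1.75 mm: the 10×6 cube contributes its full rectangle; the cube at (-1.5, 7.5) (footprint 20×12.5) is included at this height; the cube at (10.5, 1.5) does not reach this height (z outside [6, 27]); Combining (union): the 2 present regions are separate (no shared area or edge), so areas and boundary lengths simply add and each stays a separate island — 2 connected regions; (rotated 65° about Z; rotation is an isometry so areas/perimeters/island counts are preserved). The result has 2 disconnected regions.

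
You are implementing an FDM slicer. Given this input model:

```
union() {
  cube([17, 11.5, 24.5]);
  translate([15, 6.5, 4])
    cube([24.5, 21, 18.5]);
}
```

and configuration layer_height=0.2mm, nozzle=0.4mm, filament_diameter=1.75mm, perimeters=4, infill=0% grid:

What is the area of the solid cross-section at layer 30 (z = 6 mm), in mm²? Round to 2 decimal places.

At z = 6 mm: the 17×11.5 cube contributes its full rectangle (area 195.50 mm²); the 24.5×21 cube at (15, 6.5) contributes its full rectangle (area 514.50 mm²); Taking the union: the regions partially overlap — summed areas 710.00 mm² minus the doubly-counted overlap 10.00 mm² gives 700.00 mm² — area = 700.00 mm². Overall, the cross-section is a single solid region. Net area = 700.00 mm².

700.00 mm²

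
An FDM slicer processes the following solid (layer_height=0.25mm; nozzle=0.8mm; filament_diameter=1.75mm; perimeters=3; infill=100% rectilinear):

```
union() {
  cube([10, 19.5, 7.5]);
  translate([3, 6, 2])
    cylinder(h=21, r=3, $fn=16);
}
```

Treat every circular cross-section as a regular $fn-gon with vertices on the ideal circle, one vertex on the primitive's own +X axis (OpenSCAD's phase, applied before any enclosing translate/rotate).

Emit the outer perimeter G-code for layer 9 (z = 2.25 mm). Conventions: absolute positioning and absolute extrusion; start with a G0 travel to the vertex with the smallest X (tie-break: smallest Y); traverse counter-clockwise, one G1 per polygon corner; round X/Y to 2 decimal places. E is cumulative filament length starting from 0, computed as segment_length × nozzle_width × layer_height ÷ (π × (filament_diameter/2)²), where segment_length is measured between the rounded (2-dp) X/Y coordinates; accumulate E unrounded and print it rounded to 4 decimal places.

At z = 2.25 mm: the 10×19.5 cube contributes its full rectangle; the r=3 cylinder at (3, 6) contributes a regular 16-gon of circumradius 3; Merging all regions: the r=3 cylinder at (3, 6) lies entirely inside the 10×19.5 cube, so the union is just the 10×19.5 cube — 1 connected region. The outline is a single polygon with 4 vertices. Extrusion per mm of travel: 0.8 × 0.25 / (π × 0.875²) = 0.083150. Accumulating E over each segment gives final E = 4.9059.

G0 X0.00 Y0.00 Z2.25
G1 X10.00 Y0.00 E0.8315
G1 X10.00 Y19.50 E2.4529
G1 X0.00 Y19.50 E3.2844
G1 X0.00 Y0.00 E4.9059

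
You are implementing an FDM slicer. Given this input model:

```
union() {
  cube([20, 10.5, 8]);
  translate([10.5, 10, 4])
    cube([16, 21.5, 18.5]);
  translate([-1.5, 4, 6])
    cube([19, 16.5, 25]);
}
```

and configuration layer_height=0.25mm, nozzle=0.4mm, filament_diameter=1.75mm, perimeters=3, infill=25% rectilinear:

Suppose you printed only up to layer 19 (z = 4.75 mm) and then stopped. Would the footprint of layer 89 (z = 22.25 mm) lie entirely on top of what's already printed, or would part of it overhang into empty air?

Compare the two slices. At z = 4.75: the cube (footprint 20×10.5) is included at this height (area 210.00 mm²); the cube at (10.5, 10) (footprint 16×21.5) is included at this height (area 344.00 mm²); the cube at (-1.5, 4) is absent (z outside [6, 31]); Merging all regions: the regions partially overlap — summed areas 554.00 mm² minus the doubly-counted overlap 4.75 mm² gives 549.25 mm² — area = 549.25 mm². At z = 22.25: the cube does not reach this height (z outside [0, 8]); the cube at (10.5, 10) is present — its section is the full 16×21.5 rectangle (area 344.00 mm²); the 19×16.5 cube at (-1.5, 4) contributes its full rectangle (area 313.50 mm²); Combining (union): the regions partially overlap — summed areas 657.50 mm² minus the doubly-counted overlap 73.50 mm² gives 584.00 mm² — area = 584.00 mm². Checking containment: at z = 22.25 the cross-section extends beyond the z = 4.75 cross-section by about 129.75 mm².

part overhangs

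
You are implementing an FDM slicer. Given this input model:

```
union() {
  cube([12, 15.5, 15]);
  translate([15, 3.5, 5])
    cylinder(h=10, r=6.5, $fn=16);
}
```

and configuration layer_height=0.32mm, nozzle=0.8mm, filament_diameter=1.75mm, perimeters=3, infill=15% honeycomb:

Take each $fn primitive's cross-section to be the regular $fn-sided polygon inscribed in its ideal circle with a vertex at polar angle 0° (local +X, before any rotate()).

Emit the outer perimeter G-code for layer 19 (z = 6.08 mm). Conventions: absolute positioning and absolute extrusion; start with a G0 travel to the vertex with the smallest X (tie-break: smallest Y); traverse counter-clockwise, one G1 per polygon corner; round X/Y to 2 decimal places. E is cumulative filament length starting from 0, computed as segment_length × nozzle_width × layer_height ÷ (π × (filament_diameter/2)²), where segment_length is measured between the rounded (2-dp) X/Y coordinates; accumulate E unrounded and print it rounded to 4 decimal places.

At z = 6.08 mm: the cube is present — its section is the full 12×15.5 rectangle; the r=6.5 cylinder at (15, 3.5) gives a regular 16-gon of circumradius 6.5 (constant along its height); Combining (union): the regions partially overlap (shared area 24.58 mm²), so overlapping operands fuse into one piece — 1 connected region. The outline is a single polygon with 17 vertices. Extrusion per mm of travel: 0.8 × 0.32 / (π × 0.875²) = 0.106432. Accumulating E over each segment gives final E = 7.8083.

G0 X0.00 Y0.00 Z6.08
G1 X9.67 Y0.00 E1.0292
G1 X10.40 Y-1.10 E1.1697
G1 X12.51 Y-2.51 E1.4398
G1 X15.00 Y-3.00 E1.7099
G1 X17.49 Y-2.51 E1.9800
G1 X19.60 Y-1.10 E2.2501
G1 X21.01 Y1.01 E2.5202
G1 X21.50 Y3.50 E2.7903
G1 X21.01 Y5.99 E3.0604
G1 X19.60 Y8.10 E3.3305
G1 X17.49 Y9.51 E3.6006
G1 X15.00 Y10.00 E3.8707
G1 X12.51 Y9.51 E4.1408
G1 X12.00 Y9.16 E4.2066
G1 X12.00 Y15.50 E4.8814
G1 X0.00 Y15.50 E6.1586
G1 X0.00 Y0.00 E7.8083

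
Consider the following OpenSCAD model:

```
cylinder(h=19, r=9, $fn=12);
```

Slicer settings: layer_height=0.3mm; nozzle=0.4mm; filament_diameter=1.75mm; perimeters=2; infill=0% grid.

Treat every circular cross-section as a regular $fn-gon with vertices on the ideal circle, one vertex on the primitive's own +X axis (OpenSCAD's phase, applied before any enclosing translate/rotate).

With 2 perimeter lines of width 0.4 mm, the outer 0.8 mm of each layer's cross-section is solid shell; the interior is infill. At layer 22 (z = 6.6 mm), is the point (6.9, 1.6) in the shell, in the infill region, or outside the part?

At z = 6.6 mm: the r=9 cylinder gives a regular 12-gon of circumradius 9 (constant along its height). Overall, the cross-section is a single solid region. The nearest boundary edge runs (9.00, 0.00)→(7.79, 4.50); distance from the point to it = 1.61 mm. The point is inside the cross-section and 1.61 mm from the nearest boundary — more than the 0.8 mm shell width (2 × 0.4), so it's in the infill interior.

infill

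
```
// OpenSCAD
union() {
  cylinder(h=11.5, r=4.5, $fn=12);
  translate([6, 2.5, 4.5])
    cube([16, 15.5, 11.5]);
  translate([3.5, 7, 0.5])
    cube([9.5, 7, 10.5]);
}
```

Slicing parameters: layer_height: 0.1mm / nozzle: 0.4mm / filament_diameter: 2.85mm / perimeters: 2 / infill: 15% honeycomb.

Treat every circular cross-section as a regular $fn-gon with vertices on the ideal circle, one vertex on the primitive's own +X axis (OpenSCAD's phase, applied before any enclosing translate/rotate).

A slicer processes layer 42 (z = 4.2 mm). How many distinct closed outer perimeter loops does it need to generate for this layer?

At z = 4.2 mm: the r=4.5 cylinder gives a regular 12-gon of circumradius 4.5 (constant along its height); the cube at (6, 2.5) is absent (z outside [4.5, 16]); the cube at (3.5, 7) is present — its section is the full 9.5×7 rectangle; Taking the union: the 2 present regions are separate (no shared area or edge), so areas and boundary lengths simply add and each stays a separate island — 2 connected regions. The result has 2 disconnected regions.

2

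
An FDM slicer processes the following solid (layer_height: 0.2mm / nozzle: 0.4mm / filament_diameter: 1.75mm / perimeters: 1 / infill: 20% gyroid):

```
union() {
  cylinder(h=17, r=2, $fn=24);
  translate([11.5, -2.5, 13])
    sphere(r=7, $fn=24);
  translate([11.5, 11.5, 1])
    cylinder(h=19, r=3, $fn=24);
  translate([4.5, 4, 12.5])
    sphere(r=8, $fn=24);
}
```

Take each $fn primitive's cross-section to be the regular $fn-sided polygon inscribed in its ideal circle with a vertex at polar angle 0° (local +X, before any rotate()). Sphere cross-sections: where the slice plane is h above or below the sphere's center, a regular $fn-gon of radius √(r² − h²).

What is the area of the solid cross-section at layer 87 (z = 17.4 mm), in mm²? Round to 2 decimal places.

234.37 mm²

At z = 17.4 mm: the cylinder is not intersected at this z (z outside [0, 17]); the sphere at (11.5, -2.5): section is a regular 24-gon, circumradius = √(r²−h²) = √(7²−4.4²) = 5.444 (area = (24/2)·5.444²·sin(360°/24) = 92.06 mm²); the r=3 cylinder at (11.5, 11.5) gives a regular 24-gon of circumradius 3 (constant along its height) (area = (24/2)·3.000²·sin(360°/24) = 27.95 mm²); the r=8 sphere at (4.5, 4) contributes a regular 24-gon of circumradius √(8²−4.9²) = 6.324 (area = (24/2)·6.324²·sin(360°/24) = 124.20 mm²); Merging all regions: the regions partially overlap — summed areas 244.21 mm² minus the doubly-counted overlap 9.84 mm² gives 234.37 mm² — area = 234.37 mm². Overall, the cross-section has 2 separate islands. Net area = 234.37 mm².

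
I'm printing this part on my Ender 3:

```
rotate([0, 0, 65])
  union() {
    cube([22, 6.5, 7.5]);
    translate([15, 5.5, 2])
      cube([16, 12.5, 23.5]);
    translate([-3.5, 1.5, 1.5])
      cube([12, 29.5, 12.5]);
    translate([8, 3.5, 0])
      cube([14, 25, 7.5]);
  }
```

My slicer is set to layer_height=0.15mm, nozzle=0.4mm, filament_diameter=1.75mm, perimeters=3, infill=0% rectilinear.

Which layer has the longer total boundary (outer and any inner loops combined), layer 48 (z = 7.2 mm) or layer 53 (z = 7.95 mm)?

Layer 48 (z = 7.2): the 22×6.5 cube contributes its full rectangle (perimeter 57.00 mm); the cube at (15, 5.5) is present — its section is the full 16×12.5 rectangle (perimeter 57.00 mm); the cube at (-3.5, 1.5) is present — its section is the full 12×29.5 rectangle (perimeter 83.00 mm); the 14×25 cube at (8, 3.5) contributes its full rectangle (perimeter 78.00 mm); Merging all regions: the regions partially overlap (shared area 183.00 mm²), so the edge portions inside another operand are dropped and the merged outline is re-measured after clipping — boundary = 131.00 mm; (whole slice rotated 65° about Z — lengths, areas and connectivity unchanged). So its perimeter = 131.00 mm. Layer 53 (z = 7.95): the cube is not intersected at this z (z outside [0, 7.5]); the cube at (15, 5.5) (footprint 16×12.5) is included at this height (perimeter 57.00 mm); the 12×29.5 cube at (-3.5, 1.5) contributes its full rectangle (perimeter 83.00 mm); the cube at (8, 3.5) is absent (z outside [0, 7.5]); Combining (union): the 2 present regions are separate (no shared area or edge), so areas and boundary lengths simply add and each stays a separate island — boundary = 140.00 mm; (rotated 65° about Z; rotation is an isometry so areas/perimeters/island counts are preserved). So its perimeter = 140.00 mm. Layer 53 is larger (140.00 vs 131.00 mm).

layer 53 (z = 7.95 mm)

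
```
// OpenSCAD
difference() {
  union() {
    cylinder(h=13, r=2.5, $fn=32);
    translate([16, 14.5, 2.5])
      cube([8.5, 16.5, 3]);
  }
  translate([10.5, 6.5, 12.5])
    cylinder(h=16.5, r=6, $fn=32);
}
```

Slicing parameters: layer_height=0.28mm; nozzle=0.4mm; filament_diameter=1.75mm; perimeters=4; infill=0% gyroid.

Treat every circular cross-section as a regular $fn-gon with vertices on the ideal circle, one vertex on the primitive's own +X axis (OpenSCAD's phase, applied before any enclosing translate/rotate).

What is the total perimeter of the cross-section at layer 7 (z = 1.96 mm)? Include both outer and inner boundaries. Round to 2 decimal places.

At z = 1.96 mm: the r=2.5 cylinder gives a regular 32-gon of circumradius 2.5 (constant along its height) (perimeter = 2·32·2.500·sin(180°/32) = 15.68 mm); the cube at (16, 14.5) is not intersected at this z (z outside [2.5, 5.5]); Combining (union): only the r=2.5 cylinder is present, so the union is just that shape — boundary = 15.68 mm; the cylinder at (10.5, 6.5) does not reach this height (z outside [12.5, 29]); Taking the first minus the rest: none of the subtracted shapes is present at this height, so that combined region is unchanged — boundary = 15.68 mm. Overall, the cross-section is a single solid region. Total boundary length (outer) = 15.68 mm.

15.68 mm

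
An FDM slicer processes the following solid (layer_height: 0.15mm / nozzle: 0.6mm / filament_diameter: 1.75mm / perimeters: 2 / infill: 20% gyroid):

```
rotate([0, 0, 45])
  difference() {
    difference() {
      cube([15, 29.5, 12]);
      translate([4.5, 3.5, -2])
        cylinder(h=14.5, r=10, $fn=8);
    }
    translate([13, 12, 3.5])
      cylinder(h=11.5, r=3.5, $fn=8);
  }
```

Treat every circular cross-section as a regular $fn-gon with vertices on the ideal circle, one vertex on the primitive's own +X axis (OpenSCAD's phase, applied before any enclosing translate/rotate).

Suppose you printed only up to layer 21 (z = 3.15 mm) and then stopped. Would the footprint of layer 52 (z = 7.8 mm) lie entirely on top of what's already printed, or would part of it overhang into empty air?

entirely on top

Compare the two slices. At z = 3.15: the cube is present — its section is the full 15×29.5 rectangle (area 442.50 mm²); the r=10 cylinder at (4.5, 3.5) gives a regular 8-gon of circumradius 10 (constant along its height) (area = (8/2)·10.000²·sin(360°/8) = 282.84 mm²); After the difference (first − rest): starting from the 15×29.5 cube (442.50 mm²), the r=10 cylinder at (4.5, 3.5) partially overlaps it — only the 159.73 mm² overlap (of its 282.84 mm²) is removed, clipping the outline — area = 282.77 mm²; the cylinder at (13, 12) is not intersected at this z (z outside [3.5, 15]); After the difference (first − rest): none of the subtracted shapes is present at this height, so that combined region is unchanged — area = 282.77 mm²; (rotated 45° about Z; rotation is an isometry so areas/perimeters/island counts are preserved). At z = 7.8: the 15×29.5 cube contributes its full rectangle (area 442.50 mm²); the r=10 cylinder at (4.5, 3.5) gives a regular 8-gon of circumradius 10 (constant along its height) (area = (8/2)·10.000²·sin(360°/8) = 282.84 mm²); Taking the first minus the rest: starting from the 15×29.5 cube (442.50 mm²), the r=10 cylinder at (4.5, 3.5) partially overlaps it — only the 159.73 mm² overlap (of its 282.84 mm²) is removed, clipping the outline — area = 282.77 mm²; the r=3.5 cylinder at (13, 12) gives a regular 8-gon of circumradius 3.5 (constant along its height) (area = (8/2)·3.500²·sin(360°/8) = 34.65 mm²); Taking the first minus the rest: starting from the result so far (282.77 mm²), the r=3.5 cylinder at (13, 12) partially overlaps it — only the 27.03 mm² overlap (of its 34.65 mm²) is removed, clipping the outline — area = 255.74 mm²; (whole slice rotated 45° about Z — lengths, areas and connectivity unchanged). Checking containment: the cross-section at z = 7.8 is a subset of the cross-section at z = 3.15.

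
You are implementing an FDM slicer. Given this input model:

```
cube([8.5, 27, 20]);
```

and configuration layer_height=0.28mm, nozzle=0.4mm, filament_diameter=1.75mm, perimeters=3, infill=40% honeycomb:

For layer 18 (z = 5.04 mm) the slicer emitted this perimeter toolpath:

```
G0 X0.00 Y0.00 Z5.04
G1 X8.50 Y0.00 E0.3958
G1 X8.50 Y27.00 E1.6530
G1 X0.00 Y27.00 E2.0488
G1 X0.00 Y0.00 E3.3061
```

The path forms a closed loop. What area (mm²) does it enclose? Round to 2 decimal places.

Apply the shoelace formula to the sequence of (X, Y) vertices; enclosed area = 229.50 mm².

229.50 mm²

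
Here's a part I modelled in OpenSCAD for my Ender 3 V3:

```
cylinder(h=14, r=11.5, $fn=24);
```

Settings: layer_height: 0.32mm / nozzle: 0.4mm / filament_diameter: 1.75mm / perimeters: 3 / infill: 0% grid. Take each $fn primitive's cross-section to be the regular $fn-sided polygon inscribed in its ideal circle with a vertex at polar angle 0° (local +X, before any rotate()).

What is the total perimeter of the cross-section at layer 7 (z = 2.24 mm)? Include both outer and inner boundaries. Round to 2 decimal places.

72.05 mm

At z = 2.24 mm: the r=11.5 cylinder gives a regular 24-gon of circumradius 11.5 (constant along its height) (perimeter = 2·24·11.500·sin(180°/24) = 72.05 mm). Overall, the cross-section is a single solid region. Total boundary length (outer) = 72.05 mm.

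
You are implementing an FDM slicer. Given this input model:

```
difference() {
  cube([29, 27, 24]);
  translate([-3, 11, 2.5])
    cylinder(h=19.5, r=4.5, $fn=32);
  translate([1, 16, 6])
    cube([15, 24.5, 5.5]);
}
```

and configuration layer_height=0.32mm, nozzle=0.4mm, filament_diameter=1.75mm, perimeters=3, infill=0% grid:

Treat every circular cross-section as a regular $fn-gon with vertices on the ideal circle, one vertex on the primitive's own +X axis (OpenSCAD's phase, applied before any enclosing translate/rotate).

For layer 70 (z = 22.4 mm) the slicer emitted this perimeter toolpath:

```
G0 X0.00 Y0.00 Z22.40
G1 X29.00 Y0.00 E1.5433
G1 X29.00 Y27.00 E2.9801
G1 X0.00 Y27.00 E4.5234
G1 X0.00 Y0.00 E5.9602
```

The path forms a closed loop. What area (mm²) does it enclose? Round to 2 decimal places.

Apply the shoelace formula to the sequence of (X, Y) vertices; enclosed area = 783.00 mm².

783.00 mm²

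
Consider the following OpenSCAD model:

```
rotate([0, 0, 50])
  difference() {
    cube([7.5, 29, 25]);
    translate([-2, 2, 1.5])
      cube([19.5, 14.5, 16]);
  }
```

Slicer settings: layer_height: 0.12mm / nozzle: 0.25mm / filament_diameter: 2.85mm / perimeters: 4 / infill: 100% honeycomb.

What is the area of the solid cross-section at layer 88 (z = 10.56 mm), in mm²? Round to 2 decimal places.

108.75 mm²

At z = 10.56 mm: the cube (footprint 7.5×29) is included at this height (area 217.50 mm²); the cube at (-2, 2) (footprint 19.5×14.5) is included at this height (area 282.75 mm²); Taking the first minus the rest: starting from the 7.5×29 cube (217.50 mm²), the 19.5×14.5 cube at (-2, 2) partially overlaps it — only the 108.75 mm² overlap (of its 282.75 mm²) is removed, clipping the outline — area = 108.75 mm²; (rotated 50° about Z; rotation is an isometry so areas/perimeters/island counts are preserved). Overall, the cross-section has 2 separate islands. Net area = 108.75 mm².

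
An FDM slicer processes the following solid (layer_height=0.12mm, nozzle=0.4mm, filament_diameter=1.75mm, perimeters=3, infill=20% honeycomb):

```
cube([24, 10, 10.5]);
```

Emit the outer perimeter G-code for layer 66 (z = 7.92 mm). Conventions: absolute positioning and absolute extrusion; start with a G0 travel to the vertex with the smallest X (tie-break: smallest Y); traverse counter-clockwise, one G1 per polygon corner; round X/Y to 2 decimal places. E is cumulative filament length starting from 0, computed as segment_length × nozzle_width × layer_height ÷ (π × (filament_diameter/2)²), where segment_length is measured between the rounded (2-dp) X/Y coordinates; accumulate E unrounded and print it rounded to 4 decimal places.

G0 X0.00 Y0.00 Z7.92
G1 X24.00 Y0.00 E0.4789
G1 X24.00 Y10.00 E0.6785
G1 X0.00 Y10.00 E1.1575
G1 X0.00 Y0.00 E1.3570

At z = 7.92 mm: the 24×10 cube contributes its full rectangle. The outline is a single polygon with 4 vertices. Extrusion per mm of travel: 0.4 × 0.12 / (π × 0.875²) = 0.019956. Accumulating E over each segment gives final E = 1.3570.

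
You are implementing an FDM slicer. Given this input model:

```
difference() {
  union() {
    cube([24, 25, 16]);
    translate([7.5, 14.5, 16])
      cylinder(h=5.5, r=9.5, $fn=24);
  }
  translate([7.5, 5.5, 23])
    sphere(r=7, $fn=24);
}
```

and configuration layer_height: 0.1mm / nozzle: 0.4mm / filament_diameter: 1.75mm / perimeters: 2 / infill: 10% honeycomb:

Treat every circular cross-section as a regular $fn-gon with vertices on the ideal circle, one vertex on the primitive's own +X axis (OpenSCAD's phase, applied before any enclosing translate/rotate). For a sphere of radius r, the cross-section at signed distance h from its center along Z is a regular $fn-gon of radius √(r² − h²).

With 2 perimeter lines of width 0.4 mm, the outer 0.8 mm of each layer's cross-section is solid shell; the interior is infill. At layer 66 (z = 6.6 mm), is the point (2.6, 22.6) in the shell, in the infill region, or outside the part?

At z = 6.6 mm: the cube is present — its section is the full 24×25 rectangle; the cylinder at (7.5, 14.5) does not reach this height (z outside [16, 21.5]); Merging all regions: only the 24×25 cube is present, so the union is just that shape — 1 connected region; the sphere at (7.5, 5.5) does not reach this height (|z−center|=16.400 > r=7); Subtracting the remaining from the first: none of the subtracted shapes is present at this height, so the result so far is unchanged — 1 connected region. Overall, the cross-section is a single solid region. The nearest boundary edge runs (24.00, 25.00)→(0.00, 25.00); distance from the point to it = 2.40 mm. The point is inside the cross-section and 2.40 mm from the nearest boundary — more than the 0.8 mm shell width (2 × 0.4), so it's in the infill interior.

infill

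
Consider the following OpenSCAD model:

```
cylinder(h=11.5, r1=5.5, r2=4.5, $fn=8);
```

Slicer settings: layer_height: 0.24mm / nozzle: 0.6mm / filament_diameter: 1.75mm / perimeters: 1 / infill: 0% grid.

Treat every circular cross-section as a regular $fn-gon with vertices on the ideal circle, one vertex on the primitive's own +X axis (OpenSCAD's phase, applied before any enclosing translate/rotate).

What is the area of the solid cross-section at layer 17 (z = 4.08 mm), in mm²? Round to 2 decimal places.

74.88 mm²

At z = 4.08 mm: the cone contributes a regular 8-gon of circumradius 5.145 (interpolated between r1=5.5 and r2=4.5 at t=0.355) (area = (8/2)·5.145²·sin(360°/8) = 74.88 mm²). Overall, the cross-section is a single solid region. Net area = 74.88 mm².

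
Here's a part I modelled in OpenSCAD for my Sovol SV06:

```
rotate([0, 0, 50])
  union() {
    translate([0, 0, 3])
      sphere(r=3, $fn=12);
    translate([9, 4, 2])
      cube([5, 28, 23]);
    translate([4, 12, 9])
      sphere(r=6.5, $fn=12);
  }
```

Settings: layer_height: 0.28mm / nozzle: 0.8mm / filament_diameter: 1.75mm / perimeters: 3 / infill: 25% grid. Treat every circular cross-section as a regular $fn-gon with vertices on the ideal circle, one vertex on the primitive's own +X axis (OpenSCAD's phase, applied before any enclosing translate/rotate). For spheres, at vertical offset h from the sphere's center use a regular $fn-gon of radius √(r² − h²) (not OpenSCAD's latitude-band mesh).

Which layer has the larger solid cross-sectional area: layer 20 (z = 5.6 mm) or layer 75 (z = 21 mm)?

layer 20 (z = 5.6 mm)

Layer 20 (z = 5.6): the sphere: section is a regular 12-gon, circumradius = √(r²−h²) = √(3²−2.6²) = 1.497 (area = (12/2)·1.497²·sin(360°/12) = 6.72 mm²); the cube at (9, 4) is present — its section is the full 5×28 rectangle (area 140.00 mm²); the r=6.5 sphere at (4, 12) contributes a regular 12-gon of circumradius √(6.5²−3.4²) = 5.540 (area = (12/2)·5.540²·sin(360°/12) = 92.07 mm²); Combining (union): the regions partially overlap — summed areas 238.79 mm² minus the doubly-counted overlap 1.09 mm² gives 237.70 mm² — area = 237.70 mm²; (rotated 50° about Z; rotation is an isometry so areas/perimeters/island counts are preserved). So its area = 237.70 mm². Layer 75 (z = 21): the sphere is not intersected at this z (|z−center|=18.000 > r=3); the cube at (9, 4) is present — its section is the full 5×28 rectangle (area 140.00 mm²); the sphere at (4, 12) does not reach this height (|z−center|=12.000 > r=6.5); Combining (union): only the 5×28 cube at (9, 4) is present, so the union is just that shape — area = 140.00 mm²; (whole slice rotated 50° about Z — lengths, areas and connectivity unchanged). So its area = 140.00 mm². Layer 20 is larger (237.70 vs 140.00 mm²).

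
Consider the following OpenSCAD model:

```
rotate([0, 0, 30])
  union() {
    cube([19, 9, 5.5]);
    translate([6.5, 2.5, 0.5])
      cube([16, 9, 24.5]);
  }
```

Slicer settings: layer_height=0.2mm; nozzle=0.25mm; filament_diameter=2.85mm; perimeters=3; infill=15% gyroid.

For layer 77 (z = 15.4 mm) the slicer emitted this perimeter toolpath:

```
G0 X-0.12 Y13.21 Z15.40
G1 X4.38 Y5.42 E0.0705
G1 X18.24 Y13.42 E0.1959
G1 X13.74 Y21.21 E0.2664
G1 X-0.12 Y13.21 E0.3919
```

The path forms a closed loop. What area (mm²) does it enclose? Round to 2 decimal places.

Apply the shoelace formula to the sequence of (X, Y) vertices; enclosed area = 143.97 mm².

143.97 mm²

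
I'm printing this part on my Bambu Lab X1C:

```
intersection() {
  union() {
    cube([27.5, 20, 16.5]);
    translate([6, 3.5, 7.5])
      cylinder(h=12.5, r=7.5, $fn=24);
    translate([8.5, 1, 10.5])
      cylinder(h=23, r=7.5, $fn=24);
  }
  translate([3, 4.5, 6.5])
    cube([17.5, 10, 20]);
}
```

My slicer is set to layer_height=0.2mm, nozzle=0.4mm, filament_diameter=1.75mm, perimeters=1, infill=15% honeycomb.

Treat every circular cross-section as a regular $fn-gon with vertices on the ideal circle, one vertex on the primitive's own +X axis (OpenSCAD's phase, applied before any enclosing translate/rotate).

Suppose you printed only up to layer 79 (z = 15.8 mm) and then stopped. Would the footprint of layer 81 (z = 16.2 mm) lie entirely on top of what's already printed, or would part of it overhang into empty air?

entirely on top

Compare the two slices. At z = 15.8: the 27.5×20 cube contributes its full rectangle (area 550.00 mm²); the r=7.5 cylinder at (6, 3.5) gives a regular 24-gon of circumradius 7.5 (constant along its height) (area = (24/2)·7.500²·sin(360°/24) = 174.70 mm²); the cylinder at (8.5, 1): section is a regular 24-gon, circumradius r=7.5 (area = (24/2)·7.500²·sin(360°/24) = 174.70 mm²); Combining (union): the regions partially overlap — summed areas 899.41 mm² minus the doubly-counted overlap 265.61 mm² gives 633.79 mm² — area = 633.79 mm²; the cube at (3, 4.5) is present — its section is the full 17.5×10 rectangle (area 175.00 mm²); After intersecting: the 17.5×10 cube at (3, 4.5) lies inside that combined region, so the common part is the 17.5×10 cube at (3, 4.5) itself — area = 175.00 mm². At z = 16.2: the cube (footprint 27.5×20) is included at this height (area 550.00 mm²); the r=7.5 cylinder at (6, 3.5) gives a regular 24-gon of circumradius 7.5 (constant along its height) (area = (24/2)·7.500²·sin(360°/24) = 174.70 mm²); the r=7.5 cylinder at (8.5, 1) contributes a regular 24-gon of circumradius 7.5 (area = (24/2)·7.500²·sin(360°/24) = 174.70 mm²); Merging all regions: the regions partially overlap — summed areas 899.41 mm² minus the doubly-counted overlap 265.61 mm² gives 633.79 mm² — area = 633.79 mm²; the cube at (3, 4.5) is present — its section is the full 17.5×10 rectangle (area 175.00 mm²); Keeping only the common overlap: the 17.5×10 cube at (3, 4.5) lies inside the result so far, so the common part is the 17.5×10 cube at (3, 4.5) itself — area = 175.00 mm². Checking containment: the cross-section at z = 16.2 is a subset of the cross-section at z = 15.8.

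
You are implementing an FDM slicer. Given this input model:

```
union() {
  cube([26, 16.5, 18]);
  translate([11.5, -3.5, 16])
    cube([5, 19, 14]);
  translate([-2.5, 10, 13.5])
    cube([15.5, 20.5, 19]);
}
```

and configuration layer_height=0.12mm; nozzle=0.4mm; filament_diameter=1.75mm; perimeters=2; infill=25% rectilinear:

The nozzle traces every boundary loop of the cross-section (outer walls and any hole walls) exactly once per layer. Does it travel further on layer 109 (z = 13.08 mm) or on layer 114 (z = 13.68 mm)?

Layer 109 (z = 13.08): the cube (footprint 26×16.5) is included at this height (perimeter 85.00 mm); the cube at (11.5, -3.5) is not intersected at this z (z outside [16, 30]); the cube at (-2.5, 10) is absent (z outside [13.5, 32.5]); Taking the union: only the 26×16.5 cube is present, so the union is just that shape — boundary = 85.00 mm. So its perimeter = 85.00 mm. Layer 114 (z = 13.68): the cube is present — its section is the full 26×16.5 rectangle (perimeter 85.00 mm); the cube at (11.5, -3.5) does not reach this height (z outside [16, 30]); the cube at (-2.5, 10) (footprint 15.5×20.5) is included at this height (perimeter 72.00 mm); Combining (union): the regions partially overlap (shared area 84.50 mm²), so the edge portions inside another operand are dropped and the merged outline is re-measured after clipping — boundary = 118.00 mm. So its perimeter = 118.00 mm. Layer 114 is larger (118.00 vs 85.00 mm).

layer 114 (z = 13.68 mm)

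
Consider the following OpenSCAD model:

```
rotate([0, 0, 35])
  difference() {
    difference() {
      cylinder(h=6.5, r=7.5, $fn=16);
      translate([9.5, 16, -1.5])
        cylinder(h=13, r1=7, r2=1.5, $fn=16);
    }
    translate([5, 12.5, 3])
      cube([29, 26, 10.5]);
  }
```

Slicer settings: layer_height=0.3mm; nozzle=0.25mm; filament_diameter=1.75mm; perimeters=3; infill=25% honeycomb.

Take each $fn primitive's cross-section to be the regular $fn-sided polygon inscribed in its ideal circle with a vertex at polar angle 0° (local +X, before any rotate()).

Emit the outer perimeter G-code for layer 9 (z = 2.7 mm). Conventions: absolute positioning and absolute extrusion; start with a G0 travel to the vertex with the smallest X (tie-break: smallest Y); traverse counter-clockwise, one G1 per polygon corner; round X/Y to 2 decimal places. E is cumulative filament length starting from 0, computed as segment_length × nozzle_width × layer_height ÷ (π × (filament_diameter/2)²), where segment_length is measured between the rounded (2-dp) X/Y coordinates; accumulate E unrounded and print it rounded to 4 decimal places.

G0 X-7.39 Y1.30 Z2.70
G1 X-7.32 Y-1.62 E0.0911
G1 X-6.14 Y-4.30 E0.1824
G1 X-4.03 Y-6.33 E0.2737
G1 X-1.30 Y-7.39 E0.3650
G1 X1.62 Y-7.32 E0.4561
G1 X4.30 Y-6.14 E0.5474
G1 X6.33 Y-4.03 E0.6387
G1 X7.39 Y-1.30 E0.7300
G1 X7.32 Y1.62 E0.8211
G1 X6.14 Y4.30 E0.9124
G1 X4.03 Y6.33 E1.0037
G1 X1.30 Y7.39 E1.0950
G1 X-1.62 Y7.32 E1.1861
G1 X-4.30 Y6.14 E1.2774
G1 X-6.33 Y4.03 E1.3687
G1 X-7.39 Y1.30 E1.4600

At z = 2.7 mm: the cylinder: section is a regular 16-gon, circumradius r=7.5; the cone at (9.5, 16) contributes a regular 16-gon of circumradius 5.223 (interpolated between r1=7 and r2=1.5 at t=0.323); After the difference (first − rest): starting from the r=7.5 cylinder, the cone at (9.5, 16) misses the remaining region (no effect) — 1 connected region; the cube at (5, 12.5) is not intersected at this z (z outside [3, 13.5]); After the difference (first − rest): none of the subtracted shapes is present at this height, so that combined region is unchanged — 1 connected region; (whole slice rotated 35° about Z — lengths, areas and connectivity unchanged). The outline is a single polygon with 16 vertices. Extrusion per mm of travel: 0.25 × 0.3 / (π × 0.875²) = 0.031181. Accumulating E over each segment gives final E = 1.4600.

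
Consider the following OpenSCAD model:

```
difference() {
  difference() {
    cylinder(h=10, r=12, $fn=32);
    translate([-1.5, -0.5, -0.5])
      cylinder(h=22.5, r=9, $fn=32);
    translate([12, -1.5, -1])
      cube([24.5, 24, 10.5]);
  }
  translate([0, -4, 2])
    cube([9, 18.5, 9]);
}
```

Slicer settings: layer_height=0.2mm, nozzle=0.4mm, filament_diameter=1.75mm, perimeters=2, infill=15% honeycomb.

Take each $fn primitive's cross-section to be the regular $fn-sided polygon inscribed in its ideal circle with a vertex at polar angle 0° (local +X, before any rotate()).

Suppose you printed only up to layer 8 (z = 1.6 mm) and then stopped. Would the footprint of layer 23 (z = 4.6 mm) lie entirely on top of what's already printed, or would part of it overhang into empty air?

Compare the two slices. At z = 1.6: the r=12 cylinder gives a regular 32-gon of circumradius 12 (constant along its height) (area = (32/2)·12.000²·sin(360°/32) = 449.49 mm²); the cylinder at (-1.5, -0.5): section is a regular 32-gon, circumradius r=9 (area = (32/2)·9.000²·sin(360°/32) = 252.84 mm²); the 24.5×24 cube at (12, -1.5) contributes its full rectangle (area 588.00 mm²); Taking the first minus the rest: starting from the r=12 cylinder (449.49 mm²), the r=9 cylinder at (-1.5, -0.5) lies wholly inside it (removes its full 252.84 mm² and its 56.46 mm outline becomes a hole wall); the 24.5×24 cube at (12, -1.5) misses the remaining region (no effect) — area = 196.65 mm²; the cube at (0, -4) is not intersected at this z (z outside [2, 11]); Subtracting the remaining from the first: none of the subtracted shapes is present at this height, so the result so far is unchanged — area = 196.65 mm². At z = 4.6: the r=12 cylinder contributes a regular 32-gon of circumradius 12 (area = (32/2)·12.000²·sin(360°/32) = 449.49 mm²); the r=9 cylinder at (-1.5, -0.5) contributes a regular 32-gon of circumradius 9 (area = (32/2)·9.000²·sin(360°/32) = 252.84 mm²); the cube at (12, -1.5) (footprint 24.5×24) is included at this height (area 588.00 mm²); Subtracting the remaining from the first: starting from the r=12 cylinder (449.49 mm²), the r=9 cylinder at (-1.5, -0.5) lies wholly inside it (removes its full 252.84 mm² and its 56.46 mm outline becomes a hole wall); the 24.5×24 cube at (12, -1.5) misses the remaining region (no effect) — area = 196.65 mm²; the cube at (0, -4) is present — its section is the full 9×18.5 rectangle (area 166.50 mm²); Subtracting the remaining from the first: starting from that combined region (196.65 mm²), the 9×18.5 cube at (0, -4) partially overlaps it — only the 57.24 mm² overlap (of its 166.50 mm²) is removed, clipping the outline — area = 139.41 mm². Checking containment: the cross-section at z = 4.6 is a subset of the cross-section at z = 1.6.

entirely on top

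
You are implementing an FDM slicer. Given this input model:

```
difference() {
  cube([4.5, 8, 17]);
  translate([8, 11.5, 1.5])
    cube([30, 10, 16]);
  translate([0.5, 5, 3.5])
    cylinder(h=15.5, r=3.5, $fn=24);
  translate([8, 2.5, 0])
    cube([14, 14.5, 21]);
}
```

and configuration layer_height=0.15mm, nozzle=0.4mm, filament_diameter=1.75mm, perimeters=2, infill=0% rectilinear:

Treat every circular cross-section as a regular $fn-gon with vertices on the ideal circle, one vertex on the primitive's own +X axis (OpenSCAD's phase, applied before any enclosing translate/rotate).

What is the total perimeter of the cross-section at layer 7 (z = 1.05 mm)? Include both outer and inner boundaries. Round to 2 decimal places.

25.00 mm

At z = 1.05 mm: the cube (footprint 4.5×8) is included at this height (perimeter 25.00 mm); the cube at (8, 11.5) is not intersected at this z (z outside [1.5, 17.5]); the cylinder at (0.5, 5) is not intersected at this z (z outside [3.5, 19]); the cube at (8, 2.5) is present — its section is the full 14×14.5 rectangle (perimeter 57.00 mm); After the difference (first − rest): starting from the 4.5×8 cube, the 14×14.5 cube at (8, 2.5) misses the remaining region (no effect) — boundary = 25.00 mm. Overall, the cross-section is a single solid region. Total boundary length (outer) = 25.00 mm.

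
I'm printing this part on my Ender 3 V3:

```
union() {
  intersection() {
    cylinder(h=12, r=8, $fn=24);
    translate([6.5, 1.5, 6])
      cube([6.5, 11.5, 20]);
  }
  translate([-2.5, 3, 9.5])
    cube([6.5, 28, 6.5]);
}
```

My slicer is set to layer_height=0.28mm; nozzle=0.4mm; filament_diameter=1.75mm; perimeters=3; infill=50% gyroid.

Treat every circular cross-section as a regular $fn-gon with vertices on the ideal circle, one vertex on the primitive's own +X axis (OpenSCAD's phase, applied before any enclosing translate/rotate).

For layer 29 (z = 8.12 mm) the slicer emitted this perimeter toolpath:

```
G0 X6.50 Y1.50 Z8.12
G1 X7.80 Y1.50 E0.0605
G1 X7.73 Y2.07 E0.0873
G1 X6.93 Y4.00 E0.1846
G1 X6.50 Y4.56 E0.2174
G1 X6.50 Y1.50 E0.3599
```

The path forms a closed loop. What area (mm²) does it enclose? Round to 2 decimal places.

Apply the shoelace formula to the sequence of (X, Y) vertices; enclosed area = 2.44 mm².

2.44 mm²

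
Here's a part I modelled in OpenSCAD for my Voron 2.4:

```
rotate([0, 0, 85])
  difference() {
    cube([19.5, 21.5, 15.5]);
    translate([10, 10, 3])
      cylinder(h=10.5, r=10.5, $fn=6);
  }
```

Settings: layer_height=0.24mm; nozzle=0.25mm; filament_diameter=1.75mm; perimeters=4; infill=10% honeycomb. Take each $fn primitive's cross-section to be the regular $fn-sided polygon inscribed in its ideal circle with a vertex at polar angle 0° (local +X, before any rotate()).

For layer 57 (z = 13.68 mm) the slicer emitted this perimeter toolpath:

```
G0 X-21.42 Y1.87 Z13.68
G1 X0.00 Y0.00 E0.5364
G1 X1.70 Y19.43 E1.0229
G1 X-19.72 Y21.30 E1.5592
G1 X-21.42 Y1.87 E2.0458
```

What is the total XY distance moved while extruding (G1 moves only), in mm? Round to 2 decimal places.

82.01 mm

Sum the Euclidean lengths of each G1 segment: total = 82.01 mm.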